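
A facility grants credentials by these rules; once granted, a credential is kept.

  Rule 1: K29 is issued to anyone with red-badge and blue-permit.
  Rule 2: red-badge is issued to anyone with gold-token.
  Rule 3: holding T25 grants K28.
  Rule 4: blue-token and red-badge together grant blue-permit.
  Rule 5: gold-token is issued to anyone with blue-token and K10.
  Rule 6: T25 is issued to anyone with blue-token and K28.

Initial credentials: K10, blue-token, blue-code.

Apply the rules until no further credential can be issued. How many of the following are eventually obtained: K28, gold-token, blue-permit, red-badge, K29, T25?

4

Holding blue-token and K10 grants gold-token (Rule 5).
Holding gold-token grants red-badge (Rule 2).
Holding blue-token and red-badge grants blue-permit (Rule 4).
Holding red-badge and blue-permit grants K29 (Rule 1).
K28 would need T25 (Rule 3), but T25 is never granted.
gold-token: reached.
blue-permit: reached.
red-badge: reached.
K29: reached.
T25 would need blue-token and K28 (Rule 6), but K28 is never granted.
Reached: gold-token, blue-permit, red-badge, and K29 — 4 of the 6.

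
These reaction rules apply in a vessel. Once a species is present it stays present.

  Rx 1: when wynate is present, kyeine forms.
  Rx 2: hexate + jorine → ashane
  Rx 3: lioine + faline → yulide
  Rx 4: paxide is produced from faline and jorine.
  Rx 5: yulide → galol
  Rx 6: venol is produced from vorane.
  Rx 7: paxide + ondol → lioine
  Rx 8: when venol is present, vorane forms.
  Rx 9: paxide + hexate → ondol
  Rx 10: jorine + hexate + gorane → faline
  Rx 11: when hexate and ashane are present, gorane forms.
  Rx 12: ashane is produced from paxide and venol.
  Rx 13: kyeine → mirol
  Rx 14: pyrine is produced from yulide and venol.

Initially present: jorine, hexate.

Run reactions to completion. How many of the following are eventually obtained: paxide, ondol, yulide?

3

hexate and jorine present → ashane forms (Rx 2).
hexate and ashane present → gorane forms (Rx 11).
jorine, hexate, and gorane present → faline forms (Rx 10).
faline and jorine present → paxide forms (Rx 4).
paxide and hexate present → ondol forms (Rx 9).
paxide and ondol present → lioine forms (Rx 7).
lioine and faline present → yulide forms (Rx 3).
paxide: reached.
ondol: reached.
yulide: reached.
All 3 are reached.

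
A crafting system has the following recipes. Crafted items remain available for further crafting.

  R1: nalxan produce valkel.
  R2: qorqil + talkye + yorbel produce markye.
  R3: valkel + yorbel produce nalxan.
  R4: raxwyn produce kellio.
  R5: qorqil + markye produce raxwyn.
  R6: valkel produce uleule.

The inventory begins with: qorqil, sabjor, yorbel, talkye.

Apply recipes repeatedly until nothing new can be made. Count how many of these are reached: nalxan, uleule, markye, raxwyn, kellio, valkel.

3

qorqil + talkye + yorbel → markye (R2).
Using R5, qorqil and markye make raxwyn.
Using R4, raxwyn makes kellio.
nalxan would need valkel and yorbel (R3), but valkel is never obtained.
uleule would need valkel (R6), but valkel is never obtained.
markye: reached.
raxwyn: reached.
kellio: reached.
valkel would need nalxan (R1), but nalxan is never obtained.
Reached: markye, raxwyn, and kellio — 3 of the 6.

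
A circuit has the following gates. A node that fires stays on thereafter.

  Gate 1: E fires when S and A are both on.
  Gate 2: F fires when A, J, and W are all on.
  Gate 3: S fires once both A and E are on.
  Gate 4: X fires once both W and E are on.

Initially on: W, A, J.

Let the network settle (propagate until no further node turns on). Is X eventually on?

X would need W and E (Gate 4), but E never turns on.

No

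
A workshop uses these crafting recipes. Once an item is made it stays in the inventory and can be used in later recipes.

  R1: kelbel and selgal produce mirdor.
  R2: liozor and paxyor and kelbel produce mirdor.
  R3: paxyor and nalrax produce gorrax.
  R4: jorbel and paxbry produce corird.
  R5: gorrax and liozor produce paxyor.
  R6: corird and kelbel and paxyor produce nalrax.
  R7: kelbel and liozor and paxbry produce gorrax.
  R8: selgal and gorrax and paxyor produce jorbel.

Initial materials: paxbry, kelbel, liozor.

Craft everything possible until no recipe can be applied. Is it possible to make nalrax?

No

nalrax would need corird, kelbel, and paxyor (R6), but corird is never obtained.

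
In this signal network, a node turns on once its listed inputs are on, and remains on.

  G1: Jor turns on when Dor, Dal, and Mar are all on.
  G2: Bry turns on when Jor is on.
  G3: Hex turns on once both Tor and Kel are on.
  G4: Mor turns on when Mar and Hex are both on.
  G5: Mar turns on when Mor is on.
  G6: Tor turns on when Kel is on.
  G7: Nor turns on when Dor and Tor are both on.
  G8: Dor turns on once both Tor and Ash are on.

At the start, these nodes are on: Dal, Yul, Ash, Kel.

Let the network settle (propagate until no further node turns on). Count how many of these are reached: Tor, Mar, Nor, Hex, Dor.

4

Kel is on, so Tor turns on (G6).
G3: Tor and Kel on → Hex on.
Tor and Ash are on, so Dor turns on (G8).
G7: Dor and Tor on → Nor on.
Tor: reached.
Mar would need Mor (G5), but Mor never turns on.
Nor: reached.
Hex: reached.
Dor: reached.
Reached: Tor, Nor, Hex, and Dor — 4 of the 5.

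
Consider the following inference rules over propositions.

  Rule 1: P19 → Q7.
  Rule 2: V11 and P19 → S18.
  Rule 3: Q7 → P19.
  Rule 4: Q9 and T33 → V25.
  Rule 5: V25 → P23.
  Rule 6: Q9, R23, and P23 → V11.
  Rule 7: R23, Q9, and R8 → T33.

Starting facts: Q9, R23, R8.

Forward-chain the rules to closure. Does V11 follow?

R23, Q9, and R8 hold, so T33 follows (Rule 7).
Q9 and T33 hold, so V25 follows (Rule 4).
V25 holds, so P23 follows (Rule 5).
From Q9, R23, and P23, Rule 6 gives V11.

Yes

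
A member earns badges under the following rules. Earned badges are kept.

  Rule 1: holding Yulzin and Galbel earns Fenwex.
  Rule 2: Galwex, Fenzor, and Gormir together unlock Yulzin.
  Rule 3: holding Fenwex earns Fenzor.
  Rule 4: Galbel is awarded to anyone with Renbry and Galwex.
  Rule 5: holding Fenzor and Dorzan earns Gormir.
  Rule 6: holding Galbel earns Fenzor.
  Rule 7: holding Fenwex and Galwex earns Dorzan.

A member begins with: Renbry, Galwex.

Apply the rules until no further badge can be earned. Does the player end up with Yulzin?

Yulzin would need Galwex, Fenzor, and Gormir (Rule 2), but Gormir is never earned.

No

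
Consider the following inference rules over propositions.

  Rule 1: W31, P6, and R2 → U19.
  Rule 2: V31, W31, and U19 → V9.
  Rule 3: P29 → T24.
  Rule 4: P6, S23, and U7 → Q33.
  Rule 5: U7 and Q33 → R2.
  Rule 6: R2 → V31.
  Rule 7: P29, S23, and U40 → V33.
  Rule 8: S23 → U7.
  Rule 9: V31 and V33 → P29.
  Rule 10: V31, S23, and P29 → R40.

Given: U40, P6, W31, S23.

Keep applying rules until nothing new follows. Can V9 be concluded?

Yes

S23 holds, so U7 follows (Rule 8).
From P6, S23, and U7, Rule 4 gives Q33.
From U7 and Q33, Rule 5 gives R2.
From W31, P6, and R2, Rule 1 gives U19.
From R2, Rule 6 gives V31.
V31, W31, and U19 hold, so V9 follows (Rule 2).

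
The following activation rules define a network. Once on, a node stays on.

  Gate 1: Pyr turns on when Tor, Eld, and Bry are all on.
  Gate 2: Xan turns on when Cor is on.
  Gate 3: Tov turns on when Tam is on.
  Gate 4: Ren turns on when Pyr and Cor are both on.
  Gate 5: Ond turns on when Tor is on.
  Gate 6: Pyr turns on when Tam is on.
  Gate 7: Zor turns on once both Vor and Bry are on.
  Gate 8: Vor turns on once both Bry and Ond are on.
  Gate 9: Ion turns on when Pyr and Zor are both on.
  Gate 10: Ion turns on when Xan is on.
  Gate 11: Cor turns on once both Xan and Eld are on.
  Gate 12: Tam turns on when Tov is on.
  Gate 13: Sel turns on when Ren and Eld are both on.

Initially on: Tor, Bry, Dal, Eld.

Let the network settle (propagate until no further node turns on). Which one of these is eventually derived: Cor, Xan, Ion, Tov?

Gate 1: Tor, Eld, and Bry on → Pyr on.
Tor is on, so Ond turns on (Gate 5).
Gate 8: Bry and Ond on → Vor on.
Vor and Bry are on, so Zor turns on (Gate 7).
Pyr and Zor are on, so Ion turns on (Gate 9).
Tov would need Tam (Gate 3), but Tam never turns on. Xan would need Cor (Gate 2), but Cor never turns on. Cor would need Xan and Eld (Gate 11), but Xan never turns on.

Ion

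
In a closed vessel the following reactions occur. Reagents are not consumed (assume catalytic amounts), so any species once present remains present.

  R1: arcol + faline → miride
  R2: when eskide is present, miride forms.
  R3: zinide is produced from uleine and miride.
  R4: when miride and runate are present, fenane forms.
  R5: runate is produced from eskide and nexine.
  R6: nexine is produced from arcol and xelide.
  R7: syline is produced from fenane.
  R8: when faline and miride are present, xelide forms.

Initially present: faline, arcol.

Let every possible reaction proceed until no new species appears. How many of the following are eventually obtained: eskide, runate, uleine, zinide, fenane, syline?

No rule produces eskide, and it is not given.
runate would need eskide and nexine (R5), but eskide never forms.
No rule produces uleine, and it is not given.
zinide would need uleine and miride (R3), but uleine never forms.
fenane would need miride and runate (R4), but runate never forms.
syline would need fenane (R7), but fenane never forms.
None of the 6 are reached.

0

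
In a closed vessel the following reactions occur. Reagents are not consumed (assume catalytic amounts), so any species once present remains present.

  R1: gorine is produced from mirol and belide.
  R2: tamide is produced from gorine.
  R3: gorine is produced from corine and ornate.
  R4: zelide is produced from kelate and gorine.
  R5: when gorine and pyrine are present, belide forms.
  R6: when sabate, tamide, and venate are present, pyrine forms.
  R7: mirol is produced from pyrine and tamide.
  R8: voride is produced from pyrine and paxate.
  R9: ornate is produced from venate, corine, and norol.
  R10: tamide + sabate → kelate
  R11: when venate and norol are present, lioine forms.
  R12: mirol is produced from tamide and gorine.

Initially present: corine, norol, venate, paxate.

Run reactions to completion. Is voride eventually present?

No

voride would need pyrine and paxate (R8), but pyrine never forms.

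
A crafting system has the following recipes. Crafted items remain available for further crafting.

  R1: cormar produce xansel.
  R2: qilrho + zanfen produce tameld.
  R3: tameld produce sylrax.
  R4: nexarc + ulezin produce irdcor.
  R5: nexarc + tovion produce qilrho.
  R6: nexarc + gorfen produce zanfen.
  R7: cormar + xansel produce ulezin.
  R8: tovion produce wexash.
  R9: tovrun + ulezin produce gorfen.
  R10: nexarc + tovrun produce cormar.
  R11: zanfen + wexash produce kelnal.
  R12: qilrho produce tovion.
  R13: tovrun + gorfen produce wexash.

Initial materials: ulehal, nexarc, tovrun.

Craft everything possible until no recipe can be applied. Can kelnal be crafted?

Yes

Using R10, nexarc and tovrun make cormar.
cormar → xansel (R1).
cormar + xansel → ulezin (R7).
Using R9, tovrun and ulezin make gorfen.
Using R13, tovrun and gorfen make wexash.
nexarc + gorfen → zanfen (R6).
zanfen + wexash → kelnal (R11).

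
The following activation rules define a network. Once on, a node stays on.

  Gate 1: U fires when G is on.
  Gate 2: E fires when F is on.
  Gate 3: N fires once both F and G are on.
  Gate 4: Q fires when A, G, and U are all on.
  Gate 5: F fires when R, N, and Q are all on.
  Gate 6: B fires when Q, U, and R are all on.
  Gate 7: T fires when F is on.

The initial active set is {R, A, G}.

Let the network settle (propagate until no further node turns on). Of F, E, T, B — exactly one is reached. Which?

B

Gate 1: G on → U on.
A, G, and U are on, so Q fires (Gate 4).
Q, U, and R are on, so B fires (Gate 6).
F would need R, N, and Q (Gate 5), but N never turns on. T would need F (Gate 7), but F never turns on. E would need F (Gate 2), but F never turns on.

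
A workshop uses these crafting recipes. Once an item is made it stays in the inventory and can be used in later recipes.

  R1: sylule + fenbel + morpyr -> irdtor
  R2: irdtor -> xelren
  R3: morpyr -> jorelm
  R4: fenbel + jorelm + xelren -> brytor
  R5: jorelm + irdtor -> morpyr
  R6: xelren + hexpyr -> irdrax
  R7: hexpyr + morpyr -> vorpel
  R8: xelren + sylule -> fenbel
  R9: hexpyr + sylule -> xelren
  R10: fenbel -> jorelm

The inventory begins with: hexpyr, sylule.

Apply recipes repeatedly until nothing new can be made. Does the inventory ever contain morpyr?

morpyr would need jorelm and irdtor (R5), but irdtor is never obtained.

No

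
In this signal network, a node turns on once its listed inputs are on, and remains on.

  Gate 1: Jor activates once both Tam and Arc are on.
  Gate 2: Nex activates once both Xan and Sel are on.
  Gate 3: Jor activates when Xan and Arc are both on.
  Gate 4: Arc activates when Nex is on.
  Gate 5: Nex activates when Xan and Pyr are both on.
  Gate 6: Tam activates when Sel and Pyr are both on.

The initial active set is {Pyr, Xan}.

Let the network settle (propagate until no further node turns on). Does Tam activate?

No

Tam would need Sel and Pyr (Gate 6), but Sel never turns on.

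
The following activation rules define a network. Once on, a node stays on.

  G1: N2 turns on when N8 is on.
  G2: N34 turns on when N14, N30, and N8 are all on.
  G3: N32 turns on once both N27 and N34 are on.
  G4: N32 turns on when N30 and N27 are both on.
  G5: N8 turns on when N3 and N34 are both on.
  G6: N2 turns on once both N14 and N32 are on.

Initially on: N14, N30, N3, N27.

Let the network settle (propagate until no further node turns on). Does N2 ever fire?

Yes

N30 and N27 are on, so N32 turns on (G4).
G6: N14 and N32 on → N2 on.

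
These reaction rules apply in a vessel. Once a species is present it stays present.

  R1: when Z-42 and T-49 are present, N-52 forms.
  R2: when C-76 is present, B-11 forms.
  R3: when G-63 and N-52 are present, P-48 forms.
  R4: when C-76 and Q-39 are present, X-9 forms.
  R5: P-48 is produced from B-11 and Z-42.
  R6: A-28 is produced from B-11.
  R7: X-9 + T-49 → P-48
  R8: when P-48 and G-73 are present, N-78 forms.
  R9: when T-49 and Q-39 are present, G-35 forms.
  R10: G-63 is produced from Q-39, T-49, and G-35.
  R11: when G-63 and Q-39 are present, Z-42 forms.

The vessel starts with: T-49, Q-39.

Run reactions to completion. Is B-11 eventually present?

No

B-11 would need C-76 (R2), but C-76 never forms.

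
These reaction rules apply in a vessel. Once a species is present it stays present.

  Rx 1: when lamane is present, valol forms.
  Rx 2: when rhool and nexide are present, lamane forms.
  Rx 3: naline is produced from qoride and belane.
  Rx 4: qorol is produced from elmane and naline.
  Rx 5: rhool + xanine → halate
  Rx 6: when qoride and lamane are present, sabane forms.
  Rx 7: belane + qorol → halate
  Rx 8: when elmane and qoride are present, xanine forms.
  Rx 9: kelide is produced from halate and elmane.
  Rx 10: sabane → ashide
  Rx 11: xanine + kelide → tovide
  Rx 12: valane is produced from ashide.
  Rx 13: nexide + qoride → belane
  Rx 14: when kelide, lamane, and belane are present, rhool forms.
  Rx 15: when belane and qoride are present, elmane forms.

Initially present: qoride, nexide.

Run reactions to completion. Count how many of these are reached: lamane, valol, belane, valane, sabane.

nexide and qoride present → belane forms (Rx 13).
lamane would need rhool and nexide (Rx 2), but rhool never forms.
valol would need lamane (Rx 1), but lamane never forms.
belane: reached.
valane would need ashide (Rx 12), but ashide never forms.
sabane would need qoride and lamane (Rx 6), but lamane never forms.
Reached: belane — 1 of the 5.

1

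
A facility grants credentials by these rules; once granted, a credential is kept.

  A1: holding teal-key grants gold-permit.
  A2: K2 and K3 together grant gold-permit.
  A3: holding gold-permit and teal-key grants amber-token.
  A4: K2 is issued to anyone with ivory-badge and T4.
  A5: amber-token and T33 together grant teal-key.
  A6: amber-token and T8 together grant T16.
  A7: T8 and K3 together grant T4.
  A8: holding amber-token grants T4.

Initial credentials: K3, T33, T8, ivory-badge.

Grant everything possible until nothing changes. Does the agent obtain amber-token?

amber-token would need gold-permit and teal-key (A3), but teal-key is never granted.

No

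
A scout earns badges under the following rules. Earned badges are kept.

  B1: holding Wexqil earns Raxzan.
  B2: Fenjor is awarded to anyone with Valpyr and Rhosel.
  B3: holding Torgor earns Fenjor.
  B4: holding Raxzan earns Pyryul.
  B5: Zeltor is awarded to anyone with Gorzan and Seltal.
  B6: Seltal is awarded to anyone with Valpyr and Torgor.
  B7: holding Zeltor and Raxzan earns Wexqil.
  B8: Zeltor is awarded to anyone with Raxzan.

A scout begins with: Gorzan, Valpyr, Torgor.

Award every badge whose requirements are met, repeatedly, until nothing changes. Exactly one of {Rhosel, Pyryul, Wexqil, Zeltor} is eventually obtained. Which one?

With Valpyr and Torgor, Seltal is earned (B6).
With Gorzan and Seltal, Zeltor is earned (B5).
Pyryul would need Raxzan (B4), but Raxzan is never earned. Wexqil would need Zeltor and Raxzan (B7), but Raxzan is never earned. No rule produces Rhosel, and it is not given.

Zeltor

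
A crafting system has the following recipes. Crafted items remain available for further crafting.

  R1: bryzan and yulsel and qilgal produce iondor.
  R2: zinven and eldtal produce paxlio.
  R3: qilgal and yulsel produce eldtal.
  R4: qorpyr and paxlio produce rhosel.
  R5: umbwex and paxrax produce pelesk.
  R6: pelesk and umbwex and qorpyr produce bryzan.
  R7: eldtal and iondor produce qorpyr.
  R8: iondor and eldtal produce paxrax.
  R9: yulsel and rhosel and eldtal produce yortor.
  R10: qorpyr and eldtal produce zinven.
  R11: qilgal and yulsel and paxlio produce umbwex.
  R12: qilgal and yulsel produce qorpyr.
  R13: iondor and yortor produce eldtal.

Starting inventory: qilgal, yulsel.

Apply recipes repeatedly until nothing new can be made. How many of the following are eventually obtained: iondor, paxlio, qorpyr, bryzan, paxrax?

qilgal and yulsel → eldtal (R3).
Using R12, qilgal and yulsel make qorpyr.
qorpyr and eldtal → zinven (R10).
Using R2, zinven and eldtal make paxlio.
iondor would need bryzan, yulsel, and qilgal (R1), but bryzan is never obtained.
paxlio: reached.
qorpyr: reached.
bryzan would need pelesk, umbwex, and qorpyr (R6), but pelesk is never obtained.
paxrax would need iondor and eldtal (R8), but iondor is never obtained.
Reached: paxlio and qorpyr — 2 of the 5.

2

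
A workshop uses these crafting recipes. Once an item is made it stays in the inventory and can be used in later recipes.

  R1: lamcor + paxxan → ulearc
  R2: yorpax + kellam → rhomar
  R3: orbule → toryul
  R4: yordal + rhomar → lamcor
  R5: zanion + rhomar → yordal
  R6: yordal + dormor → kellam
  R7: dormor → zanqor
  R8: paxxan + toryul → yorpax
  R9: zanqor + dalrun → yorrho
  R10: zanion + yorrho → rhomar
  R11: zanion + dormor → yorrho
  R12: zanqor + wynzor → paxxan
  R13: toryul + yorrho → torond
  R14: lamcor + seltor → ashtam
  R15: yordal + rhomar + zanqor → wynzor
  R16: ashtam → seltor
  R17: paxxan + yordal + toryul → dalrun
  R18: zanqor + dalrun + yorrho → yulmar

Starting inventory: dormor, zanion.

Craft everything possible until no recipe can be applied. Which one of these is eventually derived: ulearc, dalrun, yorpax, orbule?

ulearc

zanion + dormor → yorrho (R11).
Using R7, dormor makes zanqor.
Using R10, zanion and yorrho make rhomar.
Using R5, zanion and rhomar make yordal.
yordal + rhomar → lamcor (R4).
Using R15, yordal, rhomar, and zanqor make wynzor.
zanqor + wynzor → paxxan (R12).
Using R1, lamcor and paxxan make ulearc.
dalrun would need paxxan, yordal, and toryul (R17), but toryul is never obtained. yorpax would need paxxan and toryul (R8), but toryul is never obtained. No rule produces orbule, and it is not given.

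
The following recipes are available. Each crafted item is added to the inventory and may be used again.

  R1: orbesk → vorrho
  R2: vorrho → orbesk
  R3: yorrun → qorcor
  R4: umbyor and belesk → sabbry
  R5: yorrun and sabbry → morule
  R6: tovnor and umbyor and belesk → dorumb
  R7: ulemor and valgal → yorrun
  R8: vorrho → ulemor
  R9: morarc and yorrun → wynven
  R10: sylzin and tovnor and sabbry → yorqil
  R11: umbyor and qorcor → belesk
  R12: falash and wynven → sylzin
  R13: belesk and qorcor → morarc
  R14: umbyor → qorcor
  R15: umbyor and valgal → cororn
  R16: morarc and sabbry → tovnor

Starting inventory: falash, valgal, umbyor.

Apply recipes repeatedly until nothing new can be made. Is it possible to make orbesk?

No

orbesk would need vorrho (R2), but vorrho is never obtained.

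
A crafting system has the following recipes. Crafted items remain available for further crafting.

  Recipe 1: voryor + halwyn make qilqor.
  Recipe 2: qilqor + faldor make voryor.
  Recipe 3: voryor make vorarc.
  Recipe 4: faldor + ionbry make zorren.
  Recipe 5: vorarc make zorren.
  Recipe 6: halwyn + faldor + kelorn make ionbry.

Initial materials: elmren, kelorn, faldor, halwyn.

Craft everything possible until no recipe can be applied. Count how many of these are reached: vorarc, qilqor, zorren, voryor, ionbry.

Using Recipe 6, halwyn, faldor, and kelorn make ionbry.
faldor + ionbry → zorren (Recipe 4).
vorarc would need voryor (Recipe 3), but voryor is never obtained.
qilqor would need voryor and halwyn (Recipe 1), but voryor is never obtained.
zorren: reached.
voryor would need qilqor and faldor (Recipe 2), but qilqor is never obtained.
ionbry: reached.
Reached: zorren and ionbry — 2 of the 5.

2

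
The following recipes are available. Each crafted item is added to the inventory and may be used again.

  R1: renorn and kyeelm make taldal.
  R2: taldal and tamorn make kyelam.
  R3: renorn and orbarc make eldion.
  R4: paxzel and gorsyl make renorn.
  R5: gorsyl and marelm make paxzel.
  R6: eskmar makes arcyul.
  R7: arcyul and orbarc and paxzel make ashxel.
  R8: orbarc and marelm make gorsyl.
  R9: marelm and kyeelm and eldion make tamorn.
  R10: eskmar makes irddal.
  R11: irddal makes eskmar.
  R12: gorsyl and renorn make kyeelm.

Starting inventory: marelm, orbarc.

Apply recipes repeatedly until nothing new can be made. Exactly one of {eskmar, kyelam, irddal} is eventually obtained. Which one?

kyelam

orbarc and marelm → gorsyl (R8).
Using R5, gorsyl and marelm make paxzel.
paxzel and gorsyl → renorn (R4).
renorn and orbarc → eldion (R3).
Using R12, gorsyl and renorn make kyeelm.
marelm and kyeelm and eldion → tamorn (R9).
renorn and kyeelm → taldal (R1).
Using R2, taldal and tamorn make kyelam.
irddal would need eskmar (R10), but eskmar is never obtained. eskmar would need irddal (R11), but irddal is never obtained.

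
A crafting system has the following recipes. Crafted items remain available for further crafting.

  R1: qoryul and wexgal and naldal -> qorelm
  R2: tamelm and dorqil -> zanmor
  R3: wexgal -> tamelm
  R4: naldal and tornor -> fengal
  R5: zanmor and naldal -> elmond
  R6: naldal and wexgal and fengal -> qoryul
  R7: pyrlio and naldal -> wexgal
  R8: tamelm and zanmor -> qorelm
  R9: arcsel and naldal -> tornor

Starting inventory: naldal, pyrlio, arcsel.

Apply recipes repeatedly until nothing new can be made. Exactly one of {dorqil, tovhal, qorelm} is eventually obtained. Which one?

Using R9, arcsel and naldal make tornor.
pyrlio and naldal -> wexgal (R7).
naldal and tornor -> fengal (R4).
naldal and wexgal and fengal -> qoryul (R6).
Using R1, qoryul, wexgal, and naldal make qorelm.
No rule produces tovhal, and it is not given. No rule produces dorqil, and it is not given.

qorelm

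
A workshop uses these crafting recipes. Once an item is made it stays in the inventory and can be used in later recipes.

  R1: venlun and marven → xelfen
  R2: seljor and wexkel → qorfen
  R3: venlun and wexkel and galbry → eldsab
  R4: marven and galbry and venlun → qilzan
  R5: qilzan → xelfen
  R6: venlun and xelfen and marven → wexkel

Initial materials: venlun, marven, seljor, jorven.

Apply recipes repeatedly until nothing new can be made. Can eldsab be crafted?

No

eldsab would need venlun, wexkel, and galbry (R3), but galbry is never obtained.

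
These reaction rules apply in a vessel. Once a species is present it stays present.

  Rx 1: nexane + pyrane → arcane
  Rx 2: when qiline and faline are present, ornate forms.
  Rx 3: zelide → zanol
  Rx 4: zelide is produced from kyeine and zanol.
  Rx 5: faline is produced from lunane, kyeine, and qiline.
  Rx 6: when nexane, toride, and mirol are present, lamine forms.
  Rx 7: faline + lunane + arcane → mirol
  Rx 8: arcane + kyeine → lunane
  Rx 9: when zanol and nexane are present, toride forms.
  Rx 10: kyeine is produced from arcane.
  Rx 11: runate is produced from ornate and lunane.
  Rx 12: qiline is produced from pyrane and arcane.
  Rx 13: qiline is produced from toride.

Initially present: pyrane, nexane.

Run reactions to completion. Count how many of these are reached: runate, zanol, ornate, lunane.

nexane and pyrane present → arcane forms (Rx 1).
pyrane and arcane present → qiline forms (Rx 12).
arcane present → kyeine forms (Rx 10).
arcane and kyeine present → lunane forms (Rx 8).
lunane, kyeine, and qiline present → faline forms (Rx 5).
qiline and faline present → ornate forms (Rx 2).
ornate and lunane present → runate forms (Rx 11).
runate: reached.
zanol would need zelide (Rx 3), but zelide never forms.
ornate: reached.
lunane: reached.
Reached: runate, ornate, and lunane — 3 of the 4.

3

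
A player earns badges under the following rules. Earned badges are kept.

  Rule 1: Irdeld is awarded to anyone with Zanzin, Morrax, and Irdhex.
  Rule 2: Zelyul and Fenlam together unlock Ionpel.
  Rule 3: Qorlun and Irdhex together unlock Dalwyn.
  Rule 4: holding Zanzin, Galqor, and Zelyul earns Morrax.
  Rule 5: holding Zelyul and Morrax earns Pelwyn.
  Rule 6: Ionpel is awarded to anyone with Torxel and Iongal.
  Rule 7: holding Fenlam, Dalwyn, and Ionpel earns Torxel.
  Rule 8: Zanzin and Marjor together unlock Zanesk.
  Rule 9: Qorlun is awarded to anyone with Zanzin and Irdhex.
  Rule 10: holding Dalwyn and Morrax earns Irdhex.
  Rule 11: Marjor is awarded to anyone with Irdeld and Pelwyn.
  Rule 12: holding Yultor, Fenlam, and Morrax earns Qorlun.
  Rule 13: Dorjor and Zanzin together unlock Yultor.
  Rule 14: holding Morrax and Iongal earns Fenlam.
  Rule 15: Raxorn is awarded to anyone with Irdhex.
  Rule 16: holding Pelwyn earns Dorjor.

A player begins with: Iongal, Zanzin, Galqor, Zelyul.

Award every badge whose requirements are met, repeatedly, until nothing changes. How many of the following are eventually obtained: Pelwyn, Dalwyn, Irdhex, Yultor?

With Zanzin, Galqor, and Zelyul, Morrax is earned (Rule 4).
With Zelyul and Morrax, Pelwyn is earned (Rule 5).
With Pelwyn, Dorjor is earned (Rule 16).
With Dorjor and Zanzin, Yultor is earned (Rule 13).
Pelwyn: reached.
Dalwyn would need Qorlun and Irdhex (Rule 3), but Irdhex is never earned.
Irdhex would need Dalwyn and Morrax (Rule 10), but Dalwyn is never earned.
Yultor: reached.
Reached: Pelwyn and Yultor — 2 of the 4.

2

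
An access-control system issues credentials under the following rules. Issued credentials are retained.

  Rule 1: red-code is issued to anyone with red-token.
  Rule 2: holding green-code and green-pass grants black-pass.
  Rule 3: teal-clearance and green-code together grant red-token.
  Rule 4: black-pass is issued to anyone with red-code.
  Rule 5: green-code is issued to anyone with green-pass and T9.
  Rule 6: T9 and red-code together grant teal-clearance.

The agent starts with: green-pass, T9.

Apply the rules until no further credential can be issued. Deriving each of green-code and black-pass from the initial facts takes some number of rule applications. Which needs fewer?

green-code: Holding green-pass and T9 grants green-code (Rule 5). [1 rule application]
black-pass: Holding green-pass and T9 grants green-code (Rule 5). Holding green-code and green-pass grants black-pass (Rule 2). [2 rule applications]
green-code needs fewer.

green-code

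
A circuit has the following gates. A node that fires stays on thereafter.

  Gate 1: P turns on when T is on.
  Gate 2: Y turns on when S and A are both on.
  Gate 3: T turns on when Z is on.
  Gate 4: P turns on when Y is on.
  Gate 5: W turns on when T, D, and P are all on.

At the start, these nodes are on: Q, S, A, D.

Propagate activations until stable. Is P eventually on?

Yes

S and A are on, so Y turns on (Gate 2).
Gate 4: Y on → P on.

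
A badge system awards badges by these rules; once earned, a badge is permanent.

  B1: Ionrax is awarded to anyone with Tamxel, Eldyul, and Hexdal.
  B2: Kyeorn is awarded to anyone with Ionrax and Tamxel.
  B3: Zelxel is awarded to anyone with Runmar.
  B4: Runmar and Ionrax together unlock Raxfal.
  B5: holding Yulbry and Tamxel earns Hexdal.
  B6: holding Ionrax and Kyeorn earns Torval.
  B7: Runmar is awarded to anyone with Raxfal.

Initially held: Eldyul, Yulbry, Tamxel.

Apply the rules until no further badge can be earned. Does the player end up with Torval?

Yes

With Yulbry and Tamxel, Hexdal is earned (B5).
With Tamxel, Eldyul, and Hexdal, Ionrax is earned (B1).
With Ionrax and Tamxel, Kyeorn is earned (B2).
With Ionrax and Kyeorn, Torval is earned (B6).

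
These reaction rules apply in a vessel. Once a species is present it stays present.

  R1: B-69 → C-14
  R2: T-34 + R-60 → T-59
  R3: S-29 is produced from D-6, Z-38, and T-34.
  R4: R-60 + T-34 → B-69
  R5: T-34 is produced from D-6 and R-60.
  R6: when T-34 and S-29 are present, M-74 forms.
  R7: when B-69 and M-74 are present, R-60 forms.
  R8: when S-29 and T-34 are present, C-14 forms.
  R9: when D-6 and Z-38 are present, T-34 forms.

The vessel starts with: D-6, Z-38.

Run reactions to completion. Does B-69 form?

No

B-69 would need R-60 and T-34 (R4), but R-60 never forms.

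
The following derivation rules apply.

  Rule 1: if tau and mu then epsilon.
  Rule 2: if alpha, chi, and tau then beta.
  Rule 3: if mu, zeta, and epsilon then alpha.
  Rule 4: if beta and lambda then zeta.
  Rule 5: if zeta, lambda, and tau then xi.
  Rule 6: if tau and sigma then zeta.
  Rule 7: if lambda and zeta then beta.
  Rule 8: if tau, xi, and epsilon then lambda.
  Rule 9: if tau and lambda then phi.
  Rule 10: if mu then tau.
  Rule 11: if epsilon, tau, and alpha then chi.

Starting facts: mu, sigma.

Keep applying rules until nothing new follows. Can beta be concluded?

mu holds, so tau follows (Rule 10).
From tau and sigma, Rule 6 gives zeta.
tau and mu hold, so epsilon follows (Rule 1).
mu, zeta, and epsilon hold, so alpha follows (Rule 3).
From epsilon, tau, and alpha, Rule 11 gives chi.
From alpha, chi, and tau, Rule 2 gives beta.

Yes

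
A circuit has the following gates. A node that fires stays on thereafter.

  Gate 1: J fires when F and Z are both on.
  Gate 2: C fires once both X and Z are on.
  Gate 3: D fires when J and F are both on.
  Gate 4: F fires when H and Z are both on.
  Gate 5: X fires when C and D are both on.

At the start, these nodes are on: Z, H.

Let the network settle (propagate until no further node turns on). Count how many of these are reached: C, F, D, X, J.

Gate 4: H and Z on → F on.
F and Z are on, so J fires (Gate 1).
J and F are on, so D fires (Gate 3).
C would need X and Z (Gate 2), but X never turns on.
F: reached.
D: reached.
X would need C and D (Gate 5), but C never turns on.
J: reached.
Reached: F, D, and J — 3 of the 5.

3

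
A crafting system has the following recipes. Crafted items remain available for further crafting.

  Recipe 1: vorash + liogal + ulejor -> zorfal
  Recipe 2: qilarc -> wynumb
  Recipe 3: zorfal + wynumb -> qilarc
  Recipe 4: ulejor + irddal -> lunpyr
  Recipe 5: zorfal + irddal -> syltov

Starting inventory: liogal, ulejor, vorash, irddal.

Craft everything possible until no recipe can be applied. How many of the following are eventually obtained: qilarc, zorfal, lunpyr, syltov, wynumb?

3

vorash + liogal + ulejor -> zorfal (Recipe 1).
ulejor + irddal -> lunpyr (Recipe 4).
zorfal + irddal -> syltov (Recipe 5).
qilarc would need zorfal and wynumb (Recipe 3), but wynumb is never obtained.
zorfal: reached.
lunpyr: reached.
syltov: reached.
wynumb would need qilarc (Recipe 2), but qilarc is never obtained.
Reached: zorfal, lunpyr, and syltov — 3 of the 5.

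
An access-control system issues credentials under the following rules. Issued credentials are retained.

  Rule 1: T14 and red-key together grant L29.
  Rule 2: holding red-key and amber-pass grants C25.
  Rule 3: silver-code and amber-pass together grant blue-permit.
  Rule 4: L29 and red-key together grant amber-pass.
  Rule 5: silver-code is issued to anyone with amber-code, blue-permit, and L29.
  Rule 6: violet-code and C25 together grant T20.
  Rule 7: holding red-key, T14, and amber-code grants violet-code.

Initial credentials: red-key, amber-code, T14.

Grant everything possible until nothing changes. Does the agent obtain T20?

Yes

Holding red-key, T14, and amber-code grants violet-code (Rule 7).
Holding T14 and red-key grants L29 (Rule 1).
Holding L29 and red-key grants amber-pass (Rule 4).
Holding red-key and amber-pass grants C25 (Rule 2).
Holding violet-code and C25 grants T20 (Rule 6).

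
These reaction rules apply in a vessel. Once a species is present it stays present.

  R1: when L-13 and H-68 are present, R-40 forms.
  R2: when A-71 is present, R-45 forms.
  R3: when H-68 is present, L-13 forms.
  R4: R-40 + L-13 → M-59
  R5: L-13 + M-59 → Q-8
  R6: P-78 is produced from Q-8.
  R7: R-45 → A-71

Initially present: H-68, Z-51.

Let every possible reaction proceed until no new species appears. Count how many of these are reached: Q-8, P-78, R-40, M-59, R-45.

H-68 present → L-13 forms (R3).
L-13 and H-68 present → R-40 forms (R1).
R-40 and L-13 present → M-59 forms (R4).
L-13 and M-59 present → Q-8 forms (R5).
Q-8 present → P-78 forms (R6).
Q-8: reached.
P-78: reached.
R-40: reached.
M-59: reached.
R-45 would need A-71 (R2), but A-71 never forms.
Reached: Q-8, P-78, R-40, and M-59 — 4 of the 5.

4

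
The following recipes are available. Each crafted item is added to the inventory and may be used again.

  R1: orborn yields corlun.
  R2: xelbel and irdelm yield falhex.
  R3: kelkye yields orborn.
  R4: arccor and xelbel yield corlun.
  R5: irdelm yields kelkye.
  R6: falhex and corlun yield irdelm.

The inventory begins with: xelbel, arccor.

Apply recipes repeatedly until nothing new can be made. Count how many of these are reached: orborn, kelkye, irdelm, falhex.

0

orborn would need kelkye (R3), but kelkye is never obtained.
kelkye would need irdelm (R5), but irdelm is never obtained.
irdelm would need falhex and corlun (R6), but falhex is never obtained.
falhex would need xelbel and irdelm (R2), but irdelm is never obtained.
None of the 4 are reached.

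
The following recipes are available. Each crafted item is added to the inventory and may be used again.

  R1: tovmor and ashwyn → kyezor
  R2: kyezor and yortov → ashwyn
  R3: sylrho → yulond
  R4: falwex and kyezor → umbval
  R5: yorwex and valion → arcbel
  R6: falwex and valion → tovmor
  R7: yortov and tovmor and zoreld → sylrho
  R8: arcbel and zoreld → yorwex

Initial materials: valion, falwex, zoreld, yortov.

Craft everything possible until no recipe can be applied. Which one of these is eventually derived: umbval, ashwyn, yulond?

falwex and valion → tovmor (R6).
Using R7, yortov, tovmor, and zoreld make sylrho.
Using R3, sylrho makes yulond.
ashwyn would need kyezor and yortov (R2), but kyezor is never obtained. umbval would need falwex and kyezor (R4), but kyezor is never obtained.

yulond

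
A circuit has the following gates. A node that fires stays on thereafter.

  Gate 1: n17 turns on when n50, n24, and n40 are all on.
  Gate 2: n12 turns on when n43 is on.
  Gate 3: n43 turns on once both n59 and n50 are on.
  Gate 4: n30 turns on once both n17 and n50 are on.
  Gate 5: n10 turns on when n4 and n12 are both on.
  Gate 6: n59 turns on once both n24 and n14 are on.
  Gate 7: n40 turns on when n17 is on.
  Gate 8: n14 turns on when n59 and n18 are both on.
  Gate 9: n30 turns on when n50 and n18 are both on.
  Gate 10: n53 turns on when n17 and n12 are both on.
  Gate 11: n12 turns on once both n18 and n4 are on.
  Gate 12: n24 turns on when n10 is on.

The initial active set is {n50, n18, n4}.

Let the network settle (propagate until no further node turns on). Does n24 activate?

Gate 11: n18 and n4 on → n12 on.
n4 and n12 are on, so n10 turns on (Gate 5).
Gate 12: n10 on → n24 on.

Yes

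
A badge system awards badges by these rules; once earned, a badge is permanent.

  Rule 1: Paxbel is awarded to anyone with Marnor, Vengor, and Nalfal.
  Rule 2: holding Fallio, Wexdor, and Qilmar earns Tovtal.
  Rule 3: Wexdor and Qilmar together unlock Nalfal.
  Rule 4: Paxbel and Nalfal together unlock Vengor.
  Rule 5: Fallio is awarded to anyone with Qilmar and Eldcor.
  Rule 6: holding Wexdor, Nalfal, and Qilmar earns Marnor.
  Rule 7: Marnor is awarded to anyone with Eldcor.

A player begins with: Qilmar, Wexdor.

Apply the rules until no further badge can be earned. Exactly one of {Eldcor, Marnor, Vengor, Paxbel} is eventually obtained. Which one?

Marnor

With Wexdor and Qilmar, Nalfal is earned (Rule 3).
With Wexdor, Nalfal, and Qilmar, Marnor is earned (Rule 6).
Vengor would need Paxbel and Nalfal (Rule 4), but Paxbel is never earned. Paxbel would need Marnor, Vengor, and Nalfal (Rule 1), but Vengor is never earned. No rule produces Eldcor, and it is not given.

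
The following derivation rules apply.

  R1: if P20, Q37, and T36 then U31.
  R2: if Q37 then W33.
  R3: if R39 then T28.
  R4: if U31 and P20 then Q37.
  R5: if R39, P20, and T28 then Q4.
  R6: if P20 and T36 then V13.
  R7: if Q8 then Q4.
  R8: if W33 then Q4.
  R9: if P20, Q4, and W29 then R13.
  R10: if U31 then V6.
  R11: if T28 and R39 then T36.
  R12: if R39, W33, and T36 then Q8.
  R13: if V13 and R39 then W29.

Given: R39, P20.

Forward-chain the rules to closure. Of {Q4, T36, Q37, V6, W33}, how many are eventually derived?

2

From R39, R3 gives T28.
R39, P20, and T28 hold, so Q4 follows (R5).
From T28 and R39, R11 gives T36.
Q4: reached.
T36: reached.
Q37 would need U31 and P20 (R4), but U31 is never established.
V6 would need U31 (R10), but U31 is never established.
W33 would need Q37 (R2), but Q37 is never established.
Reached: Q4 and T36 — 2 of the 5.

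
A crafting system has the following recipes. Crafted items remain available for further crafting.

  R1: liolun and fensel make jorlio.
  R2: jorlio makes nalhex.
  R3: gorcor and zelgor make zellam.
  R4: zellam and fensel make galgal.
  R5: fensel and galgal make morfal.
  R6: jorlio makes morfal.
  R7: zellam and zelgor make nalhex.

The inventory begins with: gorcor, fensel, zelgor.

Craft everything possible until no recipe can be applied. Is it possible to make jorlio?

No

jorlio would need liolun and fensel (R1), but liolun is never obtained.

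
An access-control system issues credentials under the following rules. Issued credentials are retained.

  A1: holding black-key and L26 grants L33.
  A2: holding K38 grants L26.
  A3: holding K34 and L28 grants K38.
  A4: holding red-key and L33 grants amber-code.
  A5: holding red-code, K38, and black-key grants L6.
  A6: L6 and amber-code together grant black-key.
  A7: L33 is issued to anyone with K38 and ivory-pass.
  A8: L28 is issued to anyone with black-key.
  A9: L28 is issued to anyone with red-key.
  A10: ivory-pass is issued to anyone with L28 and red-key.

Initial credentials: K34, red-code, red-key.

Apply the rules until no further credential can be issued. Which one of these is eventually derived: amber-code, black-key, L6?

Holding red-key grants L28 (A9).
Holding L28 and red-key grants ivory-pass (A10).
Holding K34 and L28 grants K38 (A3).
Holding K38 and ivory-pass grants L33 (A7).
Holding red-key and L33 grants amber-code (A4).
black-key would need L6 and amber-code (A6), but L6 is never granted. L6 would need red-code, K38, and black-key (A5), but black-key is never granted.

amber-code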